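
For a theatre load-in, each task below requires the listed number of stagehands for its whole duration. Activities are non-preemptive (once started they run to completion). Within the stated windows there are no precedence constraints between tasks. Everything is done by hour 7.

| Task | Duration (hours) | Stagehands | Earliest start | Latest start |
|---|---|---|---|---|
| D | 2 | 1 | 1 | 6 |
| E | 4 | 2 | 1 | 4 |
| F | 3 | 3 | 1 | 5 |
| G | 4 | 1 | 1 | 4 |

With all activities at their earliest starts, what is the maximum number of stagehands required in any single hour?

Early-start schedule: D@1, E@1, F@1, G@1.
Load per hour: hour 1: 7, hour 2: 7, hour 3: 6, hour 4: 3, hour 5: 0, hour 6: 0, hour 7: 0.
Peak is 7.

7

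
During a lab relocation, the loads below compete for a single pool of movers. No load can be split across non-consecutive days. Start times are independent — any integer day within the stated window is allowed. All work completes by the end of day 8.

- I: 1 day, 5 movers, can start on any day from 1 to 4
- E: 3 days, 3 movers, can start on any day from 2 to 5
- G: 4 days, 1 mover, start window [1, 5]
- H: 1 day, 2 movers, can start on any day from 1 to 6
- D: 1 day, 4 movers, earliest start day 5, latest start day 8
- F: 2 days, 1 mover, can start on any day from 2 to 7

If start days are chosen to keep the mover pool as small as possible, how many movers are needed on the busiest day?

Early-start (I@1, E@2, G@1, H@1, D@5, F@2) gives peak 8: d1:8  d2:5  d3:5  d4:4  d5:4  d6:0  d7:0  d8:0.
Shift G→2, H→5, D→6.
Schedule I@1, E@2, G@2, H@5, D@6, F@2: d1:5  d2:5  d3:5  d4:4  d5:3  d6:4  d7:0  d8:0 — peak 5.

5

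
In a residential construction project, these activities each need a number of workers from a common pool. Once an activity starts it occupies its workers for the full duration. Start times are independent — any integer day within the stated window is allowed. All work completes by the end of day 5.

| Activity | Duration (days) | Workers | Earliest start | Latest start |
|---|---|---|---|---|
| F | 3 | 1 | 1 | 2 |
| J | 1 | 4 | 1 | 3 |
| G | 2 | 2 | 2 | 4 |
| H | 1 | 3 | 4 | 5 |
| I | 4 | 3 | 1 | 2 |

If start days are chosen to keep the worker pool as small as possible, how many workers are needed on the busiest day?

6

Early-start (F@1, J@1, G@2, H@4, I@1) gives peak 8: d1:8  d2:6  d3:6  d4:6  d5:0.
Shift I→2.
Schedule F@1, J@1, G@2, H@4, I@2: d1:5  d2:6  d3:6  d4:6  d5:3 — peak 6.
Total worker-days = 26 over 5 days ⇒ peak ≥ ⌈26/5⌉ = 6, so 6 is optimal.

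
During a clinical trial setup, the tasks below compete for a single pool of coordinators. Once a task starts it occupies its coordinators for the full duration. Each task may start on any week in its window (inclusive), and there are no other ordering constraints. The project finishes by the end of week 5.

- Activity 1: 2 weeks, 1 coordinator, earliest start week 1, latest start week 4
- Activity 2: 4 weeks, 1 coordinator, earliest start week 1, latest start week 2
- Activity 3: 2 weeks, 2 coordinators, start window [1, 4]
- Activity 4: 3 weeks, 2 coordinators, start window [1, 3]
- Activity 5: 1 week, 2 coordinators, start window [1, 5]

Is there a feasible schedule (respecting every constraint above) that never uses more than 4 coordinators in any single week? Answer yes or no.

Schedule Activity 1@1, Activity 2@1, Activity 3@1, Activity 4@3, Activity 5@5: w1:4  w2:4  w3:3  w4:3  w5:4 — peak 4 ≤ 4.

yes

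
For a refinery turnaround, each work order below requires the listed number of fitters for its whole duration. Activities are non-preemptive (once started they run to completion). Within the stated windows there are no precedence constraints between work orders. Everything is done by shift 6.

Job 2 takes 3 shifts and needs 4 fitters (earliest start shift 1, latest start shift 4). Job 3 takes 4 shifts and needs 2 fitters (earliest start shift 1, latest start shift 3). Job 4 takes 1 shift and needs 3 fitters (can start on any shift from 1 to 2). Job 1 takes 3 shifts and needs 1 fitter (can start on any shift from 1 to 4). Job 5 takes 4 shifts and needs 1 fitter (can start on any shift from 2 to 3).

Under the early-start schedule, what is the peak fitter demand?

Early-start schedule: Job 2@1, Job 3@1, Job 4@1, Job 1@1, Job 5@2.
Load per shift: shift 1: 10, shift 2: 8, shift 3: 8, shift 4: 3, shift 5: 1, shift 6: 0.
Peak is 10.

10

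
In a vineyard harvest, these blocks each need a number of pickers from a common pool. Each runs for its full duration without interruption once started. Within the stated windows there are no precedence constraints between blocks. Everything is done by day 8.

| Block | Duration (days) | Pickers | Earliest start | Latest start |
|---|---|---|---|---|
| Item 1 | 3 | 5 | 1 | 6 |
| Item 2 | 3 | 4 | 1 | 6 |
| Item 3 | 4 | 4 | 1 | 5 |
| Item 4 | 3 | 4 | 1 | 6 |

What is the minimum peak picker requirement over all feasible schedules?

9

Early-start (Item 1@1, Item 2@1, Item 3@1, Item 4@1) gives peak 17: d1:17  d2:17  d3:17  d4:4  d5:0  d6:0  d7:0  d8:0.
Shift Item 3→4, Item 4→4.
Schedule Item 1@1, Item 2@1, Item 3@4, Item 4@4: d1:9  d2:9  d3:9  d4:8  d5:8  d6:8  d7:4  d8:0 — peak 9.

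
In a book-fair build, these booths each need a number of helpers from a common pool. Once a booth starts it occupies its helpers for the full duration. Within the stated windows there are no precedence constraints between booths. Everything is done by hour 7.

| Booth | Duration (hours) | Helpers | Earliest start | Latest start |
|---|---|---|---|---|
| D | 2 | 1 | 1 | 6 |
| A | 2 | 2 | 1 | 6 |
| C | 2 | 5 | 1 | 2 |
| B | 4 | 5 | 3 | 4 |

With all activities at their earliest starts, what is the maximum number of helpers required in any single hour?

Early-start schedule: D@1, A@1, C@1, B@3.
Load per hour: hour 1: 8, hour 2: 8, hour 3: 5, hour 4: 5, hour 5: 5, hour 6: 5, hour 7: 0.
Peak is 8.

8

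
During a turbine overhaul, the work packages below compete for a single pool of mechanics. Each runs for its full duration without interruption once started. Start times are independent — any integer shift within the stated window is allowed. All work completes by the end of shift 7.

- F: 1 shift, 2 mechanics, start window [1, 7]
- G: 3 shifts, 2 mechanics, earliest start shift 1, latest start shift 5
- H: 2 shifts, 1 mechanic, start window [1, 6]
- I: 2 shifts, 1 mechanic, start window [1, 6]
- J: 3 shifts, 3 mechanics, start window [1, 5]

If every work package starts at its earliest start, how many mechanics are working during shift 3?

At early start, shift 3 has: G, J.
Demand: 2 + 3 = 5.

5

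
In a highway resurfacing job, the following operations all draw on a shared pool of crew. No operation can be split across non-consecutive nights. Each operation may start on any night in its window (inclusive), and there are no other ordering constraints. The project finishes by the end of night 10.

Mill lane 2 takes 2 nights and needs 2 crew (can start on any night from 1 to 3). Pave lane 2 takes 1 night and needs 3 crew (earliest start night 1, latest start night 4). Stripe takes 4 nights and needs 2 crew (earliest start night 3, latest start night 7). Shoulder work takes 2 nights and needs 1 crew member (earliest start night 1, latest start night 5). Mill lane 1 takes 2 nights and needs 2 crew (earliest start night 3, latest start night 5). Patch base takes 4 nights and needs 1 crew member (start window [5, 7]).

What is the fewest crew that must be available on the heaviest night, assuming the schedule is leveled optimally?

3

Early-start (Mill lane 2@1, Pave lane 2@1, Stripe@3, Shoulder work@1, Mill lane 1@3, Patch base@5) gives peak 6: n1:6  n2:3  n3:4  n4:4  n5:3  n6:3  n7:1  n8:1  n9:0  n10:0.
Shift Pave lane 2→3, Stripe→6, Mill lane 1→4.
Schedule Mill lane 2@1, Pave lane 2@3, Stripe@6, Shoulder work@1, Mill lane 1@4, Patch base@5: n1:3  n2:3  n3:3  n4:2  n5:3  n6:3  n7:3  n8:3  n9:2  n10:0 — peak 3.
Total crew member-nights = 25 over 10 nights ⇒ peak ≥ ⌈25/10⌉ = 3, so 3 is optimal.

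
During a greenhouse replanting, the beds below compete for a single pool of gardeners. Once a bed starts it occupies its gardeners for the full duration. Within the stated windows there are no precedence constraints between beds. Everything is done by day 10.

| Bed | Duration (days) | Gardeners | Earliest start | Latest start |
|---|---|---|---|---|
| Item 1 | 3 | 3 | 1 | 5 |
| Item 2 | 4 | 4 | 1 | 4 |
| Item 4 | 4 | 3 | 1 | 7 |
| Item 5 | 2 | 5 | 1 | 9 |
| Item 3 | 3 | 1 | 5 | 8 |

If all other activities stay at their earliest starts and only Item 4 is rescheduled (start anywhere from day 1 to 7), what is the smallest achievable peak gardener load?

12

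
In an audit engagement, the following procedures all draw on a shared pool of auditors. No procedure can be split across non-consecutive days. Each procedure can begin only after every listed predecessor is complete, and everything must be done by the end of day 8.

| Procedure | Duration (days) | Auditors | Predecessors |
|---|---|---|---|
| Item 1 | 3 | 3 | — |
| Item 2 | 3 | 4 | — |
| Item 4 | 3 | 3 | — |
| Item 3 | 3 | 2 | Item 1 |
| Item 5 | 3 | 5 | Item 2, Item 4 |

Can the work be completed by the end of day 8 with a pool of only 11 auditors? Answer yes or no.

Schedule Item 1@1, Item 2@1, Item 4@1, Item 3@4, Item 5@4: d1:10  d2:10  d3:10  d4:7  d5:7  d6:7  d7:0  d8:0 — peak 10 ≤ 11.

yes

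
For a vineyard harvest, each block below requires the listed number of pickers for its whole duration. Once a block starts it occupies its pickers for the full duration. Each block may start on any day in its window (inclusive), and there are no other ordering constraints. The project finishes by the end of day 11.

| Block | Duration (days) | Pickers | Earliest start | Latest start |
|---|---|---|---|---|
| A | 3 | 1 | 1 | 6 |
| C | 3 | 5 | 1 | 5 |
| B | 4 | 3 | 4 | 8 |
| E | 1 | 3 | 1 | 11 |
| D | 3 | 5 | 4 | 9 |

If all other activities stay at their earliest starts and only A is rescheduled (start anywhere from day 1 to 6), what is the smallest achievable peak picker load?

9

A@1: d1:9  d2:6  d3:6  d4:8  d5:8  d6:8  d7:3  d8:0  d9:0  d10:0  d11:0 → peak 9
A@2: d1:8  d2:6  d3:6  d4:9  d5:8  d6:8  d7:3  d8:0  d9:0  d10:0  d11:0 → peak 9
A@3: d1:8  d2:5  d3:6  d4:9  d5:9  d6:8  d7:3  d8:0  d9:0  d10:0  d11:0 → peak 9
A@4: d1:8  d2:5  d3:5  d4:9  d5:9  d6:9  d7:3  d8:0  d9:0  d10:0  d11:0 → peak 9
A@5: d1:8  d2:5  d3:5  d4:8  d5:9  d6:9  d7:4  d8:0  d9:0  d10:0  d11:0 → peak 9
A@6: d1:8  d2:5  d3:5  d4:8  d5:8  d6:9  d7:4  d8:1  d9:0  d10:0  d11:0 → peak 9
Best is A@1, peak 9.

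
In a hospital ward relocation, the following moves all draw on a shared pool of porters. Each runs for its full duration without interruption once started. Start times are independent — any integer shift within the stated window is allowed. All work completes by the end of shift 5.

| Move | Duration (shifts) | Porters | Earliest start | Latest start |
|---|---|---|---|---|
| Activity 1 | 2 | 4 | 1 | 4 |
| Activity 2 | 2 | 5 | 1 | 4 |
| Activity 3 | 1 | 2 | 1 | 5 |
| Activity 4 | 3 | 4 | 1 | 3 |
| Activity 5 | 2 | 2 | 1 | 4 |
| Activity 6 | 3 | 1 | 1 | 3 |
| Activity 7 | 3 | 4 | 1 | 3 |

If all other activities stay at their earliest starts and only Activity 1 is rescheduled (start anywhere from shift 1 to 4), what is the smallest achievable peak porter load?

18

Activity 1@1: s1:22  s2:20  s3:9  s4:0  s5:0 → peak 22
Activity 1@2: s1:18  s2:20  s3:13  s4:0  s5:0 → peak 20
Activity 1@3: s1:18  s2:16  s3:13  s4:4  s5:0 → peak 18
Activity 1@4: s1:18  s2:16  s3:9  s4:4  s5:4 → peak 18
Best is Activity 1@3, peak 18.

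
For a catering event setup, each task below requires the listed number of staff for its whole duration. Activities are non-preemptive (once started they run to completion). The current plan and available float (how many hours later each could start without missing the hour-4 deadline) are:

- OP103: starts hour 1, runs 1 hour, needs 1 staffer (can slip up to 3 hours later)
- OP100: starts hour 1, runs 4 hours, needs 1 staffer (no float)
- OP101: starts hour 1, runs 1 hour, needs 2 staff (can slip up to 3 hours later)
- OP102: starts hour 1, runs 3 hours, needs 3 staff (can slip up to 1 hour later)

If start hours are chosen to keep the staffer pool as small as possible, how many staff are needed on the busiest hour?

Early-start (OP103@1, OP100@1, OP101@1, OP102@1) gives peak 7: h1:7  h2:4  h3:4  h4:1.
Shift OP102→2.
Schedule OP103@1, OP100@1, OP101@1, OP102@2: h1:4  h2:4  h3:4  h4:4 — peak 4.
Total staffer-hours = 16 over 4 hours ⇒ peak ≥ ⌈16/4⌉ = 4, so 4 is optimal.

4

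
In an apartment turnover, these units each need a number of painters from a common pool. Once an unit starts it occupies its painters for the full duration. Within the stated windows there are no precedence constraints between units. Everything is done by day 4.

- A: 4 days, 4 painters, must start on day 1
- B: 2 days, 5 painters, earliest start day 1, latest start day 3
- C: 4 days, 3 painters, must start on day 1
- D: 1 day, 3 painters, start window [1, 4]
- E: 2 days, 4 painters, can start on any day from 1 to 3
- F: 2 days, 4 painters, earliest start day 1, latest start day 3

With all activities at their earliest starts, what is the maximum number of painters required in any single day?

23

Early-start schedule: A@1, B@1, C@1, D@1, E@1, F@1.
Load per day: day 1: 23, day 2: 20, day 3: 7, day 4: 7.
Peak is 23.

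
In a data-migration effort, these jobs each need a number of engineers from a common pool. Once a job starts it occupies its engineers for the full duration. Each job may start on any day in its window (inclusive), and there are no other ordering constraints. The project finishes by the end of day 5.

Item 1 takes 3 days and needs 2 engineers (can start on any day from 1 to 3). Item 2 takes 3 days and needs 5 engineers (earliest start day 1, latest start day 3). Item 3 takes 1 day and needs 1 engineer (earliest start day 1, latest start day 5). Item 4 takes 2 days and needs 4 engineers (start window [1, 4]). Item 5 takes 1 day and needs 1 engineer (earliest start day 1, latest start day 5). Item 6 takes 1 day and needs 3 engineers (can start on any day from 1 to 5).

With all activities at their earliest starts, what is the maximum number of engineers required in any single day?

Early-start schedule: Item 1@1, Item 2@1, Item 3@1, Item 4@1, Item 5@1, Item 6@1.
Load per day: day 1: 16, day 2: 11, day 3: 7, day 4: 0, day 5: 0.
Peak is 16.

16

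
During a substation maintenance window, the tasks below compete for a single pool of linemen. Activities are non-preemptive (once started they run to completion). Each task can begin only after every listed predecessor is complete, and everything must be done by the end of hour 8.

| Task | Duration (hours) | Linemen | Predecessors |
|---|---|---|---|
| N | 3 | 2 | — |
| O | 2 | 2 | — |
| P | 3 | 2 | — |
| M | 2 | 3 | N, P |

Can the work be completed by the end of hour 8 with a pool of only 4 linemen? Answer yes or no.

yes

Schedule N@1, O@1, P@3, M@6: h1:4  h2:4  h3:4  h4:2  h5:2  h6:3  h7:3  h8:0 — peak 4 ≤ 4.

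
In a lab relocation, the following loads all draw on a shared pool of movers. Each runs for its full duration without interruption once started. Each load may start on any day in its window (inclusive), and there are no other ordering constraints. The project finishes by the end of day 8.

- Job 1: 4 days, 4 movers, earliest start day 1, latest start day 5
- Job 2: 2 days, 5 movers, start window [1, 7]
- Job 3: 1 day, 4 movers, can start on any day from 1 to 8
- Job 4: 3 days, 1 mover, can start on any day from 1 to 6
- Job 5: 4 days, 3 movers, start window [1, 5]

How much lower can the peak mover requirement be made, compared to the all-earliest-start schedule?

Early-start peak: d1:17  d2:13  d3:8  d4:7  d5:0  d6:0  d7:0  d8:0 ⇒ 17.
Leveled (Job 1@1, Job 2@5, Job 3@7, Job 4@5, Job 5@1): d1:7  d2:7  d3:7  d4:7  d5:6  d6:6  d7:5  d8:0 ⇒ 7.
Reduction 17 − 7 = 10.

10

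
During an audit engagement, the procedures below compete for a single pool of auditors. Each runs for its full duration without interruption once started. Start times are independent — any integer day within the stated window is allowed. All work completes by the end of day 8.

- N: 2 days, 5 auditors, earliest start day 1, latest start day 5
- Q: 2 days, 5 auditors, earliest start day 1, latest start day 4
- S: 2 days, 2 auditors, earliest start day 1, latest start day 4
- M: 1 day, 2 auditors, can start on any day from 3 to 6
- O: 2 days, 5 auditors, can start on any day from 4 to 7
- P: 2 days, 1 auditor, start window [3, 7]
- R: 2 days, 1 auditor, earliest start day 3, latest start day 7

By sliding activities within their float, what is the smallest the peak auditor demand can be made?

6

Early-start (N@1, Q@1, S@1, M@3, O@4, P@3, R@3) gives peak 12: d1:12  d2:12  d3:4  d4:7  d5:5  d6:0  d7:0  d8:0.
Shift N→5, S→3, O→7.
Schedule N@5, Q@1, S@3, M@3, O@7, P@3, R@3: d1:5  d2:5  d3:6  d4:4  d5:5  d6:5  d7:5  d8:5 — peak 6.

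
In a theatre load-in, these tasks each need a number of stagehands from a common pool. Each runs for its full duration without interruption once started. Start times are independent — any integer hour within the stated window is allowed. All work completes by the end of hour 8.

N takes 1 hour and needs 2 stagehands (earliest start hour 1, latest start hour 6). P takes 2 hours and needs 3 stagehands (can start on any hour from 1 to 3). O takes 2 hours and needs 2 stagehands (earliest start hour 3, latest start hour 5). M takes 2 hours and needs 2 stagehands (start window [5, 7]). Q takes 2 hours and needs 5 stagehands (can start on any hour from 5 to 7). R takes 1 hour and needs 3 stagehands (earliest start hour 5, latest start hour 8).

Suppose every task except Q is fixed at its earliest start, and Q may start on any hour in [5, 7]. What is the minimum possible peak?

Q@5: h1:5  h2:3  h3:2  h4:2  h5:10  h6:7  h7:0  h8:0 → peak 10
Q@6: h1:5  h2:3  h3:2  h4:2  h5:5  h6:7  h7:5  h8:0 → peak 7
Q@7: h1:5  h2:3  h3:2  h4:2  h5:5  h6:2  h7:5  h8:5 → peak 5
Best is Q@7, peak 5.

5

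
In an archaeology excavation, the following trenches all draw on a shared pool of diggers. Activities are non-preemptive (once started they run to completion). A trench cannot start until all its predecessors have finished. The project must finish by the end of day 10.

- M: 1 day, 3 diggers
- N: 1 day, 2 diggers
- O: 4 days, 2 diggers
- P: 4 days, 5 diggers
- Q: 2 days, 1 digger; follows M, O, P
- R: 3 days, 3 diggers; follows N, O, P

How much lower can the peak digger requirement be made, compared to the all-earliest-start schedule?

5

Early-start peak: d1:12  d2:7  d3:7  d4:7  d5:4  d6:4  d7:3  d8:0  d9:0  d10:0 ⇒ 12.
Leveled (M@1, N@1, O@1, P@2, Q@6, R@6): d1:7  d2:7  d3:7  d4:7  d5:5  d6:4  d7:4  d8:3  d9:0  d10:0 ⇒ 7.
Reduction 12 − 7 = 5.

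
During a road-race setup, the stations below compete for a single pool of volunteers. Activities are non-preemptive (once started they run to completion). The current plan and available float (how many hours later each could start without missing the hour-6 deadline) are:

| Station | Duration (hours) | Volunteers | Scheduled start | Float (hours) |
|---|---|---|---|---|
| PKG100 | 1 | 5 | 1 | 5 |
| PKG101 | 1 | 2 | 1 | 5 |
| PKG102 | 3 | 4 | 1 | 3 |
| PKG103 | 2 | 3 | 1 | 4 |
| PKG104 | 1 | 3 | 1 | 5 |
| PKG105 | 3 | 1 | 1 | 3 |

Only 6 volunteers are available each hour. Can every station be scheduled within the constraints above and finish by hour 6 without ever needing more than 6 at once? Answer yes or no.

Schedule PKG100@1, PKG101@2, PKG102@2, PKG103@5, PKG104@6, PKG105@3: h1:5  h2:6  h3:5  h4:5  h5:4  h6:6 — peak 6 ≤ 6.

yes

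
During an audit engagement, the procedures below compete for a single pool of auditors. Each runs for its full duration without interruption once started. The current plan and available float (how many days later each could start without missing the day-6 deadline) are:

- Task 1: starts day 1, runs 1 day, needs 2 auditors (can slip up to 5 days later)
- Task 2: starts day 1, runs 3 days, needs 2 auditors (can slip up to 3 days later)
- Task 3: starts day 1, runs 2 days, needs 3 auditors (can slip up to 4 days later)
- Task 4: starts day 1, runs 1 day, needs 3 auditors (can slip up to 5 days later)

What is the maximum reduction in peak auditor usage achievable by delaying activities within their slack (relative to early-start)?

Early-start peak: d1:10  d2:5  d3:2  d4:0  d5:0  d6:0 ⇒ 10.
Leveled (Task 1@1, Task 2@1, Task 3@4, Task 4@6): d1:4  d2:2  d3:2  d4:3  d5:3  d6:3 ⇒ 4.
Reduction 10 − 4 = 6.

6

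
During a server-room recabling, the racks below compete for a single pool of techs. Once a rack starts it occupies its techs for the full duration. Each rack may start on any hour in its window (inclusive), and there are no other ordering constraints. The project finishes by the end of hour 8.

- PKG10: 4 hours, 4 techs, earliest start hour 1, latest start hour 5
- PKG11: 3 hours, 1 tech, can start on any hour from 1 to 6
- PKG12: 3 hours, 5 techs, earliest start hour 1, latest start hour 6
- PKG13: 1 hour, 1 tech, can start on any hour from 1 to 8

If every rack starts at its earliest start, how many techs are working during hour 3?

At early start, hour 3 has: PKG10, PKG11, PKG12.
Demand: 4 + 1 + 5 = 10.

10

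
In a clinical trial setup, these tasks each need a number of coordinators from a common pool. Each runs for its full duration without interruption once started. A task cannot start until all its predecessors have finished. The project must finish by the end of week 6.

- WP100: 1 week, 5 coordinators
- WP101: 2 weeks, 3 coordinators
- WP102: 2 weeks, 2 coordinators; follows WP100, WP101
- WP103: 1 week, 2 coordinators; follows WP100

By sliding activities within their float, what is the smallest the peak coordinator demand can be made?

Early-start (WP100@1, WP101@1, WP102@3, WP103@2) gives peak 8: w1:8  w2:5  w3:2  w4:2  w5:0  w6:0.
Shift WP101→2, WP102→4.
Schedule WP100@1, WP101@2, WP102@4, WP103@2: w1:5  w2:5  w3:3  w4:2  w5:2  w6:0 — peak 5.

5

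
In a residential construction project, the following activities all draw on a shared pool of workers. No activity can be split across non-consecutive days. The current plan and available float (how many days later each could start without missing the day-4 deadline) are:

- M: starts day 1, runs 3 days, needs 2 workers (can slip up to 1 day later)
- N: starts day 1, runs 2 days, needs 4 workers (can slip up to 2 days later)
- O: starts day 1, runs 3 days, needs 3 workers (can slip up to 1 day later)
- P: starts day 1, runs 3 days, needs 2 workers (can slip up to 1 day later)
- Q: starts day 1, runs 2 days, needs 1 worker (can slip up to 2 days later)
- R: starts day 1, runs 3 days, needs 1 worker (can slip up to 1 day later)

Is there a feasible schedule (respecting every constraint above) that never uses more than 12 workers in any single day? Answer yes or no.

Schedule M@1, N@1, O@1, P@1, Q@3, R@1: d1:12  d2:12  d3:9  d4:1 — peak 12 ≤ 12.

yes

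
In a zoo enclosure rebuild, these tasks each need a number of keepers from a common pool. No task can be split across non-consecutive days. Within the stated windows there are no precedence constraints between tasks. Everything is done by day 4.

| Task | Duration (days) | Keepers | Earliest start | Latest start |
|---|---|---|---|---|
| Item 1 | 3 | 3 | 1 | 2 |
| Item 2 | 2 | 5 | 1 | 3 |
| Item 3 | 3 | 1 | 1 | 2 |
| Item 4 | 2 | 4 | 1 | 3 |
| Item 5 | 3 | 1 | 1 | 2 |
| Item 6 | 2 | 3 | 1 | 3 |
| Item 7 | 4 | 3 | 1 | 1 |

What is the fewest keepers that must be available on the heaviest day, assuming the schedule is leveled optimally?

Early-start (Item 1@1, Item 2@1, Item 3@1, Item 4@1, Item 5@1, Item 6@1, Item 7@1) gives peak 20: d1:20  d2:20  d3:8  d4:3.
Shift Item 4→3, Item 6→3.
Schedule Item 1@1, Item 2@1, Item 3@1, Item 4@3, Item 5@1, Item 6@3, Item 7@1: d1:13  d2:13  d3:15  d4:10 — peak 15.

15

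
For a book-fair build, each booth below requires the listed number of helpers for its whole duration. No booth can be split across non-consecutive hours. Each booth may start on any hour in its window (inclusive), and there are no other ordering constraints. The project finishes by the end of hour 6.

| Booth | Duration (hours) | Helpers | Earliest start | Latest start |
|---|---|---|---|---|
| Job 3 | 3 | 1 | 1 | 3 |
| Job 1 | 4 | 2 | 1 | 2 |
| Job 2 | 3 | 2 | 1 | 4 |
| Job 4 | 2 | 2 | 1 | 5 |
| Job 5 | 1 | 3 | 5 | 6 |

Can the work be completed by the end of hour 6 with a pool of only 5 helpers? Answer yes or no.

Schedule Job 3@1, Job 1@1, Job 2@1, Job 4@4, Job 5@5: h1:5  h2:5  h3:5  h4:4  h5:5  h6:0 — peak 5 ≤ 5.

yes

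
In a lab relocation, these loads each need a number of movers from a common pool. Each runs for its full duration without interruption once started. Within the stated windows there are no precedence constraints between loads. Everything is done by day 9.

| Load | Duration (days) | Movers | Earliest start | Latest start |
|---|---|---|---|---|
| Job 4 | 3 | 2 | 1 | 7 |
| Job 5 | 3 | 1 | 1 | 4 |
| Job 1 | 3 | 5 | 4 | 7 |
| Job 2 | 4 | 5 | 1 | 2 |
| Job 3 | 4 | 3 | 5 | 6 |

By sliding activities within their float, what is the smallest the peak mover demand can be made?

8

Early-start (Job 4@1, Job 5@1, Job 1@4, Job 2@1, Job 3@5) gives peak 10: d1:8  d2:8  d3:8  d4:10  d5:8  d6:8  d7:3  d8:3  d9:0.
Shift Job 1→5.
Schedule Job 4@1, Job 5@1, Job 1@5, Job 2@1, Job 3@5: d1:8  d2:8  d3:8  d4:5  d5:8  d6:8  d7:8  d8:3  d9:0 — peak 8.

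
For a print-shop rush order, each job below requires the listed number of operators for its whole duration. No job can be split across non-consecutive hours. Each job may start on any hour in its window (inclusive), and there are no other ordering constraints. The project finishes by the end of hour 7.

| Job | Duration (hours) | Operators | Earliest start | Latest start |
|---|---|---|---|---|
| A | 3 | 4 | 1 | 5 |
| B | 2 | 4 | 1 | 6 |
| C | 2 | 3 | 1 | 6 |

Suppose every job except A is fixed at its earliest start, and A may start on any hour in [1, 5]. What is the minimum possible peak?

7

A@1: h1:11  h2:11  h3:4  h4:0  h5:0  h6:0  h7:0 → peak 11
A@2: h1:7  h2:11  h3:4  h4:4  h5:0  h6:0  h7:0 → peak 11
A@3: h1:7  h2:7  h3:4  h4:4  h5:4  h6:0  h7:0 → peak 7
A@4: h1:7  h2:7  h3:0  h4:4  h5:4  h6:4  h7:0 → peak 7
A@5: h1:7  h2:7  h3:0  h4:0  h5:4  h6:4  h7:4 → peak 7
Best is A@3, peak 7.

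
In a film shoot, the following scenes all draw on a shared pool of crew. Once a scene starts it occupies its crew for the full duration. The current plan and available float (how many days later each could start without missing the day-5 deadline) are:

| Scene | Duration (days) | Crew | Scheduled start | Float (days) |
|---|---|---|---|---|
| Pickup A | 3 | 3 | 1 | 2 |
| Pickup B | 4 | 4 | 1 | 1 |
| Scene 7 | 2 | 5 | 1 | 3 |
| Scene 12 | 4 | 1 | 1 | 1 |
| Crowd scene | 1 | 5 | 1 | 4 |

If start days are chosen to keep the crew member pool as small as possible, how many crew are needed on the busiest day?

Early-start (Pickup A@1, Pickup B@1, Scene 7@1, Scene 12@1, Crowd scene@1) gives peak 18: d1:18  d2:13  d3:8  d4:5  d5:0.
Shift Scene 7→4, Crowd scene→5.
Schedule Pickup A@1, Pickup B@1, Scene 7@4, Scene 12@1, Crowd scene@5: d1:8  d2:8  d3:8  d4:10  d5:10 — peak 10.

10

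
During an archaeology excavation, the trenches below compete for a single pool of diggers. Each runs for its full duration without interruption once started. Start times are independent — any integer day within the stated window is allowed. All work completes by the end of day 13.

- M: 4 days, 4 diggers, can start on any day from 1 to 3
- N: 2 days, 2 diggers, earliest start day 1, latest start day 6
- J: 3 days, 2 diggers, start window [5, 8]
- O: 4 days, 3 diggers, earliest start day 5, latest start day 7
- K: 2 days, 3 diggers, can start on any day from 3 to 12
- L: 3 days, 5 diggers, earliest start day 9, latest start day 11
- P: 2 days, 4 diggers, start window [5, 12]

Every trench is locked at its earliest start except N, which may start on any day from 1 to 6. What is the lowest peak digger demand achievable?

9

N@1: d1:6  d2:6  d3:7  d4:7  d5:9  d6:9  d7:5  d8:3  d9:5  d10:5  d11:5  d12:0  d13:0 → peak 9
N@2: d1:4  d2:6  d3:9  d4:7  d5:9  d6:9  d7:5  d8:3  d9:5  d10:5  d11:5  d12:0  d13:0 → peak 9
N@3: d1:4  d2:4  d3:9  d4:9  d5:9  d6:9  d7:5  d8:3  d9:5  d10:5  d11:5  d12:0  d13:0 → peak 9
N@4: d1:4  d2:4  d3:7  d4:9  d5:11  d6:9  d7:5  d8:3  d9:5  d10:5  d11:5  d12:0  d13:0 → peak 11
N@5: d1:4  d2:4  d3:7  d4:7  d5:11  d6:11  d7:5  d8:3  d9:5  d10:5  d11:5  d12:0  d13:0 → peak 11
N@6: d1:4  d2:4  d3:7  d4:7  d5:9  d6:11  d7:7  d8:3  d9:5  d10:5  d11:5  d12:0  d13:0 → peak 11
Best is N@1, peak 9.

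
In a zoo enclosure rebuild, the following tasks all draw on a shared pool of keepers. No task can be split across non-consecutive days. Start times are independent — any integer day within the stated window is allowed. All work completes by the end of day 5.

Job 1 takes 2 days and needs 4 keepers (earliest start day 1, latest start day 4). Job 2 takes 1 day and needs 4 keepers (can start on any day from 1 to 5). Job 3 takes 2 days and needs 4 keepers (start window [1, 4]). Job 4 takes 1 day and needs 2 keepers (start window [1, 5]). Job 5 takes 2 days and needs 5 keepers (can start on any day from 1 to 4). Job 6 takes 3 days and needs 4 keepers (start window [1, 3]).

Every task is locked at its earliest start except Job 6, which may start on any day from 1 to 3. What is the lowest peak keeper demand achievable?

19

Job 6@1: d1:23  d2:17  d3:4  d4:0  d5:0 → peak 23
Job 6@2: d1:19  d2:17  d3:4  d4:4  d5:0 → peak 19
Job 6@3: d1:19  d2:13  d3:4  d4:4  d5:4 → peak 19
Best is Job 6@2, peak 19.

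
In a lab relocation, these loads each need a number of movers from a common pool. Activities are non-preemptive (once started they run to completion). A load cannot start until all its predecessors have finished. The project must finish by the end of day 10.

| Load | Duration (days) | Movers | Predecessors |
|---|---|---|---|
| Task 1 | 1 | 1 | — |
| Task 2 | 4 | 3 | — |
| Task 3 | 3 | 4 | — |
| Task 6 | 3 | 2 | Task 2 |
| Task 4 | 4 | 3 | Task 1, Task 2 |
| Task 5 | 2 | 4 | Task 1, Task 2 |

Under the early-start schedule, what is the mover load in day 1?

8

At early start, day 1 has: Task 1, Task 2, Task 3.
Demand: 1 + 3 + 4 = 8.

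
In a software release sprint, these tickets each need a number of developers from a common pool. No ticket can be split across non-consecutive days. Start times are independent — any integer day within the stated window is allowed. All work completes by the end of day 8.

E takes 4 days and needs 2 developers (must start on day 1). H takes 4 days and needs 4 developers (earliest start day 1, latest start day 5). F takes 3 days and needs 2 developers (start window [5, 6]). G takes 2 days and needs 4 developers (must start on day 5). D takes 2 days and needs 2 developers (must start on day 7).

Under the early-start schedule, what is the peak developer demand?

6

Early-start schedule: E@1, H@1, F@5, G@5, D@7.
Load per day: day 1: 6, day 2: 6, day 3: 6, day 4: 6, day 5: 6, day 6: 6, day 7: 4, day 8: 2.
Peak is 6.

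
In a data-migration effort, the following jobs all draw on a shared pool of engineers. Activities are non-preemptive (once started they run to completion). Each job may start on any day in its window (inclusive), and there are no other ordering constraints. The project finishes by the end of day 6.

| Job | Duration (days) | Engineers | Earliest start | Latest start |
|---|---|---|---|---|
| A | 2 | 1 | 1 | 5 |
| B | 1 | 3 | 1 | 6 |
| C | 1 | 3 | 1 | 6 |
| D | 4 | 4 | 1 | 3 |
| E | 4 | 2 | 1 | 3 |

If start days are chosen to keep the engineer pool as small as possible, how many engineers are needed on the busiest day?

Early-start (A@1, B@1, C@1, D@1, E@1) gives peak 13: d1:13  d2:7  d3:6  d4:6  d5:0  d6:0.
Shift C→2, D→3.
Schedule A@1, B@1, C@2, D@3, E@1: d1:6  d2:6  d3:6  d4:6  d5:4  d6:4 — peak 6.
Total engineer-days = 32 over 6 days ⇒ peak ≥ ⌈32/6⌉ = 6, so 6 is optimal.

6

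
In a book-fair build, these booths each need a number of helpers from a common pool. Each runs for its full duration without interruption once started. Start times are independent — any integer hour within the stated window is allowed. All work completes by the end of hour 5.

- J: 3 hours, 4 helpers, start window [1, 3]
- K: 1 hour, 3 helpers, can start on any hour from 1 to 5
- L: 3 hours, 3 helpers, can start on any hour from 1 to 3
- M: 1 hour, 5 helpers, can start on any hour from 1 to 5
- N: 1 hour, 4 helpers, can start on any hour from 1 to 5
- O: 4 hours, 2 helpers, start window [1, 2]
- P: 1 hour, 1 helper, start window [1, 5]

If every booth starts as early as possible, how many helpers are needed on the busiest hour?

22

Early-start schedule: J@1, K@1, L@1, M@1, N@1, O@1, P@1.
Load per hour: hour 1: 22, hour 2: 9, hour 3: 9, hour 4: 2, hour 5: 0.
Peak is 22.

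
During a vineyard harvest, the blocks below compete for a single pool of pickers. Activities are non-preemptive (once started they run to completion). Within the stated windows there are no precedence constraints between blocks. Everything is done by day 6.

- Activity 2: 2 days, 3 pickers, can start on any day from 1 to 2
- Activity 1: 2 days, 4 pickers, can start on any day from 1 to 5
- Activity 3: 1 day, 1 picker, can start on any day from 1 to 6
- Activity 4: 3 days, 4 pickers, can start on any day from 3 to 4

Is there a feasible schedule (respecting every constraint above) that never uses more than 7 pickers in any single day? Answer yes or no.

Schedule Activity 2@1, Activity 1@1, Activity 3@3, Activity 4@3: d1:7  d2:7  d3:5  d4:4  d5:4  d6:0 — peak 7 ≤ 7.

yes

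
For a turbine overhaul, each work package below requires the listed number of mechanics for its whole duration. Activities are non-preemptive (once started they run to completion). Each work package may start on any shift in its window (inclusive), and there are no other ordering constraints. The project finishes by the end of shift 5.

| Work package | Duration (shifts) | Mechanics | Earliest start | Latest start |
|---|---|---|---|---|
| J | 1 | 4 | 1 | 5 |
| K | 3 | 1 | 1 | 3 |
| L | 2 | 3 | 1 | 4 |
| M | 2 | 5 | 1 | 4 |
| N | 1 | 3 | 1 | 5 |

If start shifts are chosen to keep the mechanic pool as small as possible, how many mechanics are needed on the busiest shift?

Early-start (J@1, K@1, L@1, M@1, N@1) gives peak 16: s1:16  s2:9  s3:1  s4:0  s5:0.
Shift L→4, M→2, N→4.
Schedule J@1, K@1, L@4, M@2, N@4: s1:5  s2:6  s3:6  s4:6  s5:3 — peak 6.
Total mechanic-shifts = 26 over 5 shifts ⇒ peak ≥ ⌈26/5⌉ = 6, so 6 is optimal.

6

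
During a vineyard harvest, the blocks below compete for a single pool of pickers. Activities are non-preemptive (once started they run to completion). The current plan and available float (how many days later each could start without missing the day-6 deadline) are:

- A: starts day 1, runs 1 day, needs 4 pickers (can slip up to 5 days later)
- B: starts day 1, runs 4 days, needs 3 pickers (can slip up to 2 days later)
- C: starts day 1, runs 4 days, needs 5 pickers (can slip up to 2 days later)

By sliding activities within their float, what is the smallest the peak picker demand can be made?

Early-start (A@1, B@1, C@1) gives peak 12: d1:12  d2:8  d3:8  d4:8  d5:0  d6:0.
Shift C→2.
Schedule A@1, B@1, C@2: d1:7  d2:8  d3:8  d4:8  d5:5  d6:0 — peak 8.

8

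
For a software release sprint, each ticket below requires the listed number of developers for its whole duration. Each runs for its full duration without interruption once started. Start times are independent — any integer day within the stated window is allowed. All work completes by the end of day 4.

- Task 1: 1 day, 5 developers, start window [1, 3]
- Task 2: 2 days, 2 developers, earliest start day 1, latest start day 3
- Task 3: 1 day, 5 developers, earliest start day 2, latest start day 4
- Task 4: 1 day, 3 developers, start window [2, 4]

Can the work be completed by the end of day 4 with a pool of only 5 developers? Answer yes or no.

yes

Schedule Task 1@1, Task 2@2, Task 3@4, Task 4@2: d1:5  d2:5  d3:2  d4:5 — peak 5 ≤ 5.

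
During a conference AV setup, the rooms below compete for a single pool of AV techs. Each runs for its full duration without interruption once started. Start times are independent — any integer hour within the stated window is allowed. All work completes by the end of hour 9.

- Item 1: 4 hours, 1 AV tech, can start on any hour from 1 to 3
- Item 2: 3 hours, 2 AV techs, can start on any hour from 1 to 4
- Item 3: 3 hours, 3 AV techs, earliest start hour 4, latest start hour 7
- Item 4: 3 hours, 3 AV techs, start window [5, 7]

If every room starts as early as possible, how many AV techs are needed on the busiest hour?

6

Early-start schedule: Item 1@1, Item 2@1, Item 3@4, Item 4@5.
Load per hour: hour 1: 3, hour 2: 3, hour 3: 3, hour 4: 4, hour 5: 6, hour 6: 6, hour 7: 3, hour 8: 0, hour 9: 0.
Peak is 6.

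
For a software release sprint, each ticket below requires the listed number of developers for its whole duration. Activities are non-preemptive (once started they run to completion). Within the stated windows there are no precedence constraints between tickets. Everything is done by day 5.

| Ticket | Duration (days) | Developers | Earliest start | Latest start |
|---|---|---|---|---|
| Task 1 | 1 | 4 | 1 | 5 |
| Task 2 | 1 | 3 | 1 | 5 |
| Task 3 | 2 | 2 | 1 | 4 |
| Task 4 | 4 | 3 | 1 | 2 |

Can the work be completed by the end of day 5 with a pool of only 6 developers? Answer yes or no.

yes

Schedule Task 1@1, Task 2@2, Task 3@3, Task 4@2: d1:4  d2:6  d3:5  d4:5  d5:3 — peak 6 ≤ 6.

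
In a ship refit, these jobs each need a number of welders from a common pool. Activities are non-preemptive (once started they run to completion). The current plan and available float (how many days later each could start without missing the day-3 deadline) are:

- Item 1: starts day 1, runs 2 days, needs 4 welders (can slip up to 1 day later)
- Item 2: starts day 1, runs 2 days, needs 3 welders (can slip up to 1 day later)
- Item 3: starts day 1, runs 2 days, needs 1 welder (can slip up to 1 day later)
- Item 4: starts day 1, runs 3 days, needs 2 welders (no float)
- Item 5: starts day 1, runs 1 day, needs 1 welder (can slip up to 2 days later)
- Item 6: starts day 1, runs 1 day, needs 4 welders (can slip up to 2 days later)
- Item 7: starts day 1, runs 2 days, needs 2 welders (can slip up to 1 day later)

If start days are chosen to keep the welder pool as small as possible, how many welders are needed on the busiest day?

12

Early-start (Item 1@1, Item 2@1, Item 3@1, Item 4@1, Item 5@1, Item 6@1, Item 7@1) gives peak 17: d1:17  d2:12  d3:2.
Shift Item 6→3, Item 7→2.
Schedule Item 1@1, Item 2@1, Item 3@1, Item 4@1, Item 5@1, Item 6@3, Item 7@2: d1:11  d2:12  d3:8 — peak 12.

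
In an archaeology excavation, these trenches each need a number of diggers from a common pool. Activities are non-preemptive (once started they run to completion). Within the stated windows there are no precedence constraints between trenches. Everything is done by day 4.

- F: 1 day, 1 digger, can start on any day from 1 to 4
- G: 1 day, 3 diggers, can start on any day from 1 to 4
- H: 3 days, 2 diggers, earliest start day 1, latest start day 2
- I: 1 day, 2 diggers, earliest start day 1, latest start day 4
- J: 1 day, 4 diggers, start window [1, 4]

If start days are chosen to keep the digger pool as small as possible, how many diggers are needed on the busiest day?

5

Early-start (F@1, G@1, H@1, I@1, J@1) gives peak 12: d1:12  d2:2  d3:2  d4:0.
Shift G→2, J→4.
Schedule F@1, G@2, H@1, I@1, J@4: d1:5  d2:5  d3:2  d4:4 — peak 5.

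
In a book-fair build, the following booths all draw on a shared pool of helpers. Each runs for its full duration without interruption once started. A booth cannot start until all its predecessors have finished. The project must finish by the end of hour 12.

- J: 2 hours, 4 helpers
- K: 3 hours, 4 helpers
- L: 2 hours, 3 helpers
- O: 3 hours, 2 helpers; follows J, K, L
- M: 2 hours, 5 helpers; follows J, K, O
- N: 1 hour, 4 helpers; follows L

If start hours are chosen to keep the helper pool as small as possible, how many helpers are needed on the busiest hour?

6

Early-start (J@1, K@1, L@1, O@4, M@7, N@3) gives peak 11: h1:11  h2:11  h3:8  h4:2  h5:2  h6:2  h7:5  h8:5  h9:0  h10:0  h11:0  h12:0.
Shift K→3, L→6, O→8, M→11, N→8.
Schedule J@1, K@3, L@6, O@8, M@11, N@8: h1:4  h2:4  h3:4  h4:4  h5:4  h6:3  h7:3  h8:6  h9:2  h10:2  h11:5  h12:5 — peak 6.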